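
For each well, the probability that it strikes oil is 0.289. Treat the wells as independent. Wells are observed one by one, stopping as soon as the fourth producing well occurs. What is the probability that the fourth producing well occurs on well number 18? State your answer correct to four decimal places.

Y = trial on which the fourth success occurs; negative binomial, r=4, p=0.289.
P(Y=18) = C(17,3) · p^4 · (1−p)^14
= 680 · 0.0069758 · 0.0084367 = 0.040020

0.0400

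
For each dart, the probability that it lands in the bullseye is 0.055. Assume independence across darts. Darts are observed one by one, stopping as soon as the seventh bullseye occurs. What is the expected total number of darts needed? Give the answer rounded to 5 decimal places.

127.27273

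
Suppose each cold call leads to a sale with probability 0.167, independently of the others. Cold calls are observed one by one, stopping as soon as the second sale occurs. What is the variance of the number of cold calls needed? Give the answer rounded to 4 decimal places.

Y = total cold calls until the second success; negative binomial with r=2, p=0.167.
Var(Y) = r(1−p)/p² = 2·0.833 / 0.167² = 59.736814

59.7368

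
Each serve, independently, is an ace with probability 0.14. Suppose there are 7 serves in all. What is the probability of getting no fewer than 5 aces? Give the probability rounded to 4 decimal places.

0.0009

X ~ Binomial(7, 0.14); P(X ≥ 5) = Σ C(7,k) p^k (1−p)^(7−k) over k:
  k=5: C(7,5)·0.14^5·0.86^2 = 0.000835
  k=6: C(7,6)·0.14^6·0.86^1 = 0.000045
  k=7: C(7,7)·0.14^7·0.86^0 = 0.000001
Total = 0.000882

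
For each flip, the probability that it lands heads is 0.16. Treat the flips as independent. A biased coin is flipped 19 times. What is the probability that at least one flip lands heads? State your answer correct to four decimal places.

P(at least one) = 1 − P(none) = 1 − (1 − 0.16)^19
= 1 − 0.036417 = 0.963583

0.9636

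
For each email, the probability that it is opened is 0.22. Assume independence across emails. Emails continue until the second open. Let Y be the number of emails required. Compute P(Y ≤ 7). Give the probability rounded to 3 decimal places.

0.478

Finishing within 7 emails ⇔ at least 2 successes in the first 7. With X ~ Binomial(7, 0.22), P(Y ≤ 7) = 1 − P(X ≤ 1).
  k=0: C(7,0)·0.22^0·0.78^7 = 0.17566
  k=1: C(7,1)·0.22^1·0.78^6 = 0.34681
1 − 0.52246 = 0.47754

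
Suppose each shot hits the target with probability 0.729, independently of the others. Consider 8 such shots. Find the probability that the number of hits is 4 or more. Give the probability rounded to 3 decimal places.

0.962

X ~ Binomial(8, 0.729); P(X ≥ 4) = Σ C(8,k) p^k (1−p)^(8−k) over k:
  k=4: C(8,4)·0.729^4·0.271^4 = 0.10663
  k=5: C(8,5)·0.729^5·0.271^3 = 0.22947
  k=6: C(8,6)·0.729^6·0.271^2 = 0.30865
  k=7: C(8,7)·0.729^7·0.271^1 = 0.23722
  k=8: C(8,8)·0.729^8·0.271^0 = 0.07977
Total = 0.96174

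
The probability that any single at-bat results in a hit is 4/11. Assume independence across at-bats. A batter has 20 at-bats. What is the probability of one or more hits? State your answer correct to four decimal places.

0.9999

P(at least one) = 1 − P(none) = 1 − (1 − 0.363636)^20
= 1 − 0.000119 = 0.999881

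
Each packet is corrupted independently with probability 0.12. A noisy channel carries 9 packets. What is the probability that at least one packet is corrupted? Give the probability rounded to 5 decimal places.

0.68352

P(at least one) = 1 − P(none) = 1 − (1 − 0.12)^9
= 1 − 0.3164784 = 0.6835216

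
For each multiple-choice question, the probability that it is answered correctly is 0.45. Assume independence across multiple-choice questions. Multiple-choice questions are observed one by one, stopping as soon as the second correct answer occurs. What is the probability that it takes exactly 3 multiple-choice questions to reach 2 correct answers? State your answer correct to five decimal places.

Y = trial on which the second success occurs; negative binomial, r=2, p=0.45.
P(Y=3) = C(2,1) · p^2 · (1−p)^1
= 2 · 0.2025 · 0.55 = 0.2227500

0.22275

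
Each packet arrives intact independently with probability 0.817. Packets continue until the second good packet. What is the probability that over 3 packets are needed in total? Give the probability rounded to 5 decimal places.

Needing more than 3 packets ⇔ fewer than 2 successes in the first 3. With X ~ Binomial(3, 0.817), P(Y > 3) = P(X ≤ 1).
  k=0: C(3,0)·0.817^0·0.183^3 = 0.0061285
  k=1: C(3,1)·0.817^1·0.183^2 = 0.0820815
P(X ≤ 1) = 0.0882100

0.08821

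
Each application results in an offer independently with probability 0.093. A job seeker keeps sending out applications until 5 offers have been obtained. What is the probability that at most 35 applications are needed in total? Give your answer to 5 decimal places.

0.22236

Finishing within 35 applications ⇔ at least 5 successes in the first 35. With X ~ Binomial(35, 0.093), P(Y ≤ 35) = 1 − P(X ≤ 4).
  k=0: C(35,0)·0.093^0·0.907^35 = 0.0328288
  k=1: C(35,1)·0.093^1·0.907^34 = 0.1178145
  k=2: C(35,2)·0.093^2·0.907^33 = 0.2053635
  k=3: C(35,3)·0.093^3·0.907^32 = 0.2316283
  k=4: C(35,4)·0.093^4·0.907^31 = 0.1900016
1 − 0.7776368 = 0.2223632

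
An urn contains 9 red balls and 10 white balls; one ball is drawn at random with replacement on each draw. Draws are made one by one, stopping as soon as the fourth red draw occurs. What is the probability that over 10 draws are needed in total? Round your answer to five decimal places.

Needing more than 10 draws ⇔ fewer than 4 successes in the first 10. With X ~ Binomial(10, 0.473684), P(Y > 10) = P(X ≤ 3).
  k=0: C(10,0)·0.473684^0·0.526316^10 = 0.0016310
  k=1: C(10,1)·0.473684^1·0.526316^9 = 0.0146793
  k=2: C(10,2)·0.473684^2·0.526316^8 = 0.0594513
  k=3: C(10,3)·0.473684^3·0.526316^7 = 0.1426832
P(X ≤ 3) = 0.2184449

0.21844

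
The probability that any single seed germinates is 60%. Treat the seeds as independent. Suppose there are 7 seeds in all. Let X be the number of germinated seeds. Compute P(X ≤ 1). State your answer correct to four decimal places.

X ~ Binomial(7, 0.60); P(X ≤ 1) = Σ C(7,k) p^k (1−p)^(7−k) over k:
  k=0: C(7,0)·0.60^0·0.40^7 = 0.001638
  k=1: C(7,1)·0.60^1·0.40^6 = 0.017203
Total = 0.018842

0.0188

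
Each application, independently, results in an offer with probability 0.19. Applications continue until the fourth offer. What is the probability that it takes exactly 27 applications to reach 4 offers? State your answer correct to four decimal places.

Y = trial on which the fourth success occurs; negative binomial, r=4, p=0.19.
P(Y=27) = C(26,3) · p^4 · (1−p)^23
= 2600 · 0.0013032 · 0.0078552 = 0.026616

0.0266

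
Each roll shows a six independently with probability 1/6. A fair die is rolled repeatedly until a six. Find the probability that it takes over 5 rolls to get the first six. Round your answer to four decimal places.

Y = number of rolls to the first success; geometric, p = 0.166667.
P(Y > 5) = P(first 5 all fail) = (1−p)^5 = 0.401878

0.4019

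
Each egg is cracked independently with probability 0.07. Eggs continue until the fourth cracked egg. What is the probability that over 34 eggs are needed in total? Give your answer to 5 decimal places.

Needing more than 34 eggs ⇔ fewer than 4 successes in the first 34. With X ~ Binomial(34, 0.07), P(Y > 34) = P(X ≤ 3).
  k=0: C(34,0)·0.07^0·0.93^34 = 0.0848048
  k=1: C(34,1)·0.07^1·0.93^33 = 0.2170272
  k=2: C(34,2)·0.07^2·0.93^32 = 0.2695338
  k=3: C(34,3)·0.07^3·0.93^31 = 0.2163999
P(X ≤ 3) = 0.7877658

0.78777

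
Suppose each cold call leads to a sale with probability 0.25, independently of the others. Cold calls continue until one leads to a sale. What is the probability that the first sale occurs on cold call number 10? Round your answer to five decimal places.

Geometric (trials to first success), p = 0.25.
P(Y = 10) = (1−p)^9 · p = 0.075085 · 0.25 = 0.0187712

0.01877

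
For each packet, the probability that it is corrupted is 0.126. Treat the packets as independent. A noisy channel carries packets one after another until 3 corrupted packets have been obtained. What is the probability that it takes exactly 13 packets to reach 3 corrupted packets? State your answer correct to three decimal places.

Y = trial on which the third success occurs; negative binomial, r=3, p=0.126.
P(Y=13) = C(12,2) · p^3 · (1−p)^10
= 66 · 0.0020004 · 0.26008 = 0.03434

0.034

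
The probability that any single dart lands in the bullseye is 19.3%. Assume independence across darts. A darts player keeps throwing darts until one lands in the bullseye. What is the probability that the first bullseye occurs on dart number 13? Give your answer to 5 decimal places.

Geometric (trials to first success), p = 0.193.
P(Y = 13) = (1−p)^12 · p = 0.076293 · 0.193 = 0.0147245

0.01472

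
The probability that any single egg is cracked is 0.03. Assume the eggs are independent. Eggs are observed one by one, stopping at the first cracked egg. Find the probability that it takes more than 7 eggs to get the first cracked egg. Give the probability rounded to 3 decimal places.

0.808

Y = number of eggs to the first success; geometric, p = 0.03.
P(Y > 7) = P(first 7 all fail) = (1−p)^7 = 0.80798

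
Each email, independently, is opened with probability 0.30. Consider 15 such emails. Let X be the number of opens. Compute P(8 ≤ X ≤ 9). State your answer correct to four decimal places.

X ~ Binomial(15, 0.30); P(8 ≤ X ≤ 9) = Σ C(15,k) p^k (1−p)^(15−k) over k:
  k=8: C(15,8)·0.30^8·0.70^7 = 0.034770
  k=9: C(15,9)·0.30^9·0.70^6 = 0.011590
Total = 0.046360

0.0464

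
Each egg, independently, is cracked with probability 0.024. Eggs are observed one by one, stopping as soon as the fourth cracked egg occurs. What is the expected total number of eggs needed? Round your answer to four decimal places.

Y = total eggs until the fourth success; negative binomial with r=4, p=0.024.
E[Y] = r / p = 4 / 0.024 = 166.666667

166.6667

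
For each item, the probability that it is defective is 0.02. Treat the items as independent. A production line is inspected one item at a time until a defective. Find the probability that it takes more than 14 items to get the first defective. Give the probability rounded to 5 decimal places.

0.75364

Y = number of items to the first success; geometric, p = 0.02.
P(Y > 14) = P(first 14 all fail) = (1−p)^14 = 0.7536419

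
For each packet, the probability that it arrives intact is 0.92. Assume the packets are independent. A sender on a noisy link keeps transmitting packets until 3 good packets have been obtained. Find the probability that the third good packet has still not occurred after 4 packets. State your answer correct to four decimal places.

Needing more than 4 packets ⇔ fewer than 3 successes in the first 4. With X ~ Binomial(4, 0.92), P(Y > 4) = P(X ≤ 2).
  k=0: C(4,0)·0.92^0·0.08^4 = 0.000041
  k=1: C(4,1)·0.92^1·0.08^3 = 0.001884
  k=2: C(4,2)·0.92^2·0.08^2 = 0.032502
P(X ≤ 2) = 0.034427

0.0344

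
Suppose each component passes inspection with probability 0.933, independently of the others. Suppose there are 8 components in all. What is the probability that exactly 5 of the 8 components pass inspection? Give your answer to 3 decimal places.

0.012

X ~ Binomial(n=8, p=0.933).
P(X=5) = C(8,5) · p^5 · (1−p)^3
= 56 · 0.70698 · 0.00030076 = 0.01191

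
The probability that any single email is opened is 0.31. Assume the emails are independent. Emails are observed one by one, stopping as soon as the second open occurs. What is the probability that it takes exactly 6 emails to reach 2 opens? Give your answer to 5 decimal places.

0.10892

Y = trial on which the second success occurs; negative binomial, r=2, p=0.31.
P(Y=6) = C(5,1) · p^2 · (1−p)^4
= 5 · 0.0961 · 0.22667 = 0.1089155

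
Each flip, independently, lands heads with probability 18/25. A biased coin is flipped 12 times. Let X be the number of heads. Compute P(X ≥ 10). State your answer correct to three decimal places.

0.304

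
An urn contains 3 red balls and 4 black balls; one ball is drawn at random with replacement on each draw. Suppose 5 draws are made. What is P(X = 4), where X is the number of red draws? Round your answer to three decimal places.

X ~ Binomial(n=5, p=0.428571).
P(X=4) = C(5,4) · p^4 · (1−p)^1
= 5 · 0.033736 · 0.57143 = 0.09639

0.096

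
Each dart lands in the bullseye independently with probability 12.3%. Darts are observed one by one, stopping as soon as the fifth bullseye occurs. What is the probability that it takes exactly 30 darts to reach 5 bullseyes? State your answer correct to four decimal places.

0.0251

Y = trial on which the fifth success occurs; negative binomial, r=5, p=0.123.
P(Y=30) = C(29,4) · p^5 · (1−p)^25
= 23751 · 2.8153e-05 · 0.037583 = 0.025130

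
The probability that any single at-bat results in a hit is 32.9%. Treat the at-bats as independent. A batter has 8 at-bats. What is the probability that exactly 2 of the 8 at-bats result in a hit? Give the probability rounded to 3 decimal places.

0.277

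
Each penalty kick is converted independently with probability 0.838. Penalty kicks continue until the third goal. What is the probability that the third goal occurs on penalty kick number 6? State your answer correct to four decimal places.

Y = trial on which the third success occurs; negative binomial, r=3, p=0.838.
P(Y=6) = C(5,2) · p^3 · (1−p)^3
= 10 · 0.58848 · 0.0042515 = 0.025019

0.0250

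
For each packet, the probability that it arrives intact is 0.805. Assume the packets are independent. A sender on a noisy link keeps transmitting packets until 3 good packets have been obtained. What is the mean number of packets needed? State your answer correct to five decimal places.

Y = total packets until the third success; negative binomial with r=3, p=0.805.
E[Y] = r / p = 3 / 0.805 = 3.7267081

3.72671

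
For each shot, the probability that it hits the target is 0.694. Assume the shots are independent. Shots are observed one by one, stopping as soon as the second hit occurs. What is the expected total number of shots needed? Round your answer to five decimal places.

2.88184

Y = total shots until the second success; negative binomial with r=2, p=0.694.
E[Y] = r / p = 2 / 0.694 = 2.8818444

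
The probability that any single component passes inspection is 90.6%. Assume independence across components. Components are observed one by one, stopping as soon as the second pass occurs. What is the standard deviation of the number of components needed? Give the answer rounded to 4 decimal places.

Y = total components until the second success; negative binomial with r=2, p=0.906.
SD(Y) = √[r(1−p)/p²] = √(0.229035) = 0.478576

0.4786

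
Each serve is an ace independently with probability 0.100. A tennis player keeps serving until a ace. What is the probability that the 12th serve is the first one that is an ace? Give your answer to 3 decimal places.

0.031

Geometric (trials to first success), p = 0.10.
P(Y = 12) = (1−p)^11 · p = 0.31381 · 0.10 = 0.03138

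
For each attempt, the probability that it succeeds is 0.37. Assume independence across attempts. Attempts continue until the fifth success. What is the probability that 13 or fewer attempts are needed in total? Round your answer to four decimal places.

Finishing within 13 attempts ⇔ at least 5 successes in the first 13. With X ~ Binomial(13, 0.37), P(Y ≤ 13) = 1 − P(X ≤ 4).
  k=0: C(13,0)·0.37^0·0.63^13 = 0.002463
  k=1: C(13,1)·0.37^1·0.63^12 = 0.018803
  k=2: C(13,2)·0.37^2·0.63^11 = 0.066259
  k=3: C(13,3)·0.37^3·0.63^10 = 0.142684
  k=4: C(13,4)·0.37^4·0.63^9 = 0.209497
1 − 0.439706 = 0.560294

0.5603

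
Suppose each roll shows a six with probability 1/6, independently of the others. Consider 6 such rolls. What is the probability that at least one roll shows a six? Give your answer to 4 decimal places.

P(at least one) = 1 − P(none) = 1 − (1 − 0.166667)^6
= 1 − 0.334898 = 0.665102

0.6651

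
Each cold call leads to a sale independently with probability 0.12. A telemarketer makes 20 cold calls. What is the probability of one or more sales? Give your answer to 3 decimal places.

0.922

P(at least one) = 1 − P(none) = 1 − (1 − 0.12)^20
= 1 − 0.07756 = 0.92244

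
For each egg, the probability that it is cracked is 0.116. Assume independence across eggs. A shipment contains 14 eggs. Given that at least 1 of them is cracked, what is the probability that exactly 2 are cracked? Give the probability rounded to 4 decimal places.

0.3392

X ~ Binomial(14, 0.116). Want P(X=2 | X≥1) = P(X=2) / P(X≥1).
P(X=2) = C(14,2)·0.116^2·0.884^12 = 0.278859
P(X≥1) = 1 − 0.177964 = 0.822036
Ratio = 0.278859 / 0.822036 = 0.339230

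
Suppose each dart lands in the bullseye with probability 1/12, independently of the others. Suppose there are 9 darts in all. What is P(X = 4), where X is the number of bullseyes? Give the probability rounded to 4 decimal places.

0.0039

X ~ Binomial(n=9, p=0.083333).
P(X=4) = C(9,4) · p^4 · (1−p)^5
= 126 · 4.8225e-05 · 0.64723 = 0.003933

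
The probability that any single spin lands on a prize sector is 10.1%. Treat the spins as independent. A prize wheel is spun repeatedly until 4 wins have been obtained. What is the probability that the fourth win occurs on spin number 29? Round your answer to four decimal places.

Y = trial on which the fourth success occurs; negative binomial, r=4, p=0.101.
P(Y=29) = C(28,3) · p^4 · (1−p)^25
= 3276 · 0.00010406 · 0.069822 = 0.023802

0.0238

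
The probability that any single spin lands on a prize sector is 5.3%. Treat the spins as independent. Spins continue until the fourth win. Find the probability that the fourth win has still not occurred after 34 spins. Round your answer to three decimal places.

Needing more than 34 spins ⇔ fewer than 4 successes in the first 34. With X ~ Binomial(34, 0.053), P(Y > 34) = P(X ≤ 3).
  k=0: C(34,0)·0.053^0·0.947^34 = 0.15700
  k=1: C(34,1)·0.053^1·0.947^33 = 0.29875
  k=2: C(34,2)·0.053^2·0.947^32 = 0.27588
  k=3: C(34,3)·0.053^3·0.947^31 = 0.16469
P(X ≤ 3) = 0.89631

0.896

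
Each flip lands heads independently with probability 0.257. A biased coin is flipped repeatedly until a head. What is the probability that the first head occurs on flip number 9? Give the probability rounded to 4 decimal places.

0.0239

Geometric (trials to first success), p = 0.257.
P(Y = 9) = (1−p)^8 · p = 0.092877 · 0.257 = 0.023870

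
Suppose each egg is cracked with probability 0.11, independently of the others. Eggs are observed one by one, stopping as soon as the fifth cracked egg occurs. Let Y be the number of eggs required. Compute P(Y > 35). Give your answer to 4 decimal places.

Needing more than 35 eggs ⇔ fewer than 5 successes in the first 35. With X ~ Binomial(35, 0.11), P(Y > 35) = P(X ≤ 4).
  k=0: C(35,0)·0.11^0·0.89^35 = 0.016930
  k=1: C(35,1)·0.11^1·0.89^34 = 0.073235
  k=2: C(35,2)·0.11^2·0.89^33 = 0.153877
  k=3: C(35,3)·0.11^3·0.89^32 = 0.209203
  k=4: C(35,4)·0.11^4·0.89^31 = 0.206852
P(X ≤ 4) = 0.660097

0.6601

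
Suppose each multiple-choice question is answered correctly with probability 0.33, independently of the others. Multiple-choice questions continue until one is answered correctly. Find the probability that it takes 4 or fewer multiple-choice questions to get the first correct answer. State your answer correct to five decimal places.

Y = number of multiple-choice questions to the first success; geometric, p = 0.33.
P(Y ≤ 4) = 1 − (1−p)^4 = 1 − 0.2015112 = 0.7984888

0.79849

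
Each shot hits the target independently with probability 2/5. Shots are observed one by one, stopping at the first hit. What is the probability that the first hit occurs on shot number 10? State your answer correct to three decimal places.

0.004

Geometric (trials to first success), p = 0.40.
P(Y = 10) = (1−p)^9 · p = 0.010078 · 0.40 = 0.00403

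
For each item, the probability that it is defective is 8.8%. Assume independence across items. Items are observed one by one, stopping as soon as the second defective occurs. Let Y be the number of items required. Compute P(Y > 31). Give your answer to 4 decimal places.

0.2296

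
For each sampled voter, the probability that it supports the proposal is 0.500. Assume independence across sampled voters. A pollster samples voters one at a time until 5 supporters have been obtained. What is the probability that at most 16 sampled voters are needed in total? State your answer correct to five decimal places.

0.96159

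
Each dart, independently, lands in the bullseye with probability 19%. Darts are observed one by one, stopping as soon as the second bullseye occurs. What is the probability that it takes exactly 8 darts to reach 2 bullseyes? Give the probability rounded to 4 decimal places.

Y = trial on which the second success occurs; negative binomial, r=2, p=0.19.
P(Y=8) = C(7,1) · p^2 · (1−p)^6
= 7 · 0.0361 · 0.28243 = 0.071370

0.0714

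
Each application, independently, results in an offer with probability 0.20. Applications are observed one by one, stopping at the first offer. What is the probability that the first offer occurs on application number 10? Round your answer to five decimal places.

Geometric (trials to first success), p = 0.20.
P(Y = 10) = (1−p)^9 · p = 0.13422 · 0.20 = 0.0268435

0.02684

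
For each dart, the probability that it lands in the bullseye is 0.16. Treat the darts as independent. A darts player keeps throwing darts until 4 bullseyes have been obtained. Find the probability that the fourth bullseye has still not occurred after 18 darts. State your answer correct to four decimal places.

Needing more than 18 darts ⇔ fewer than 4 successes in the first 18. With X ~ Binomial(18, 0.16), P(Y > 18) = P(X ≤ 3).
  k=0: C(18,0)·0.16^0·0.84^18 = 0.043354
  k=1: C(18,1)·0.16^1·0.84^17 = 0.148642
  k=2: C(18,2)·0.16^2·0.84^16 = 0.240658
  k=3: C(18,3)·0.16^3·0.84^15 = 0.244478
P(X ≤ 3) = 0.677131

0.6771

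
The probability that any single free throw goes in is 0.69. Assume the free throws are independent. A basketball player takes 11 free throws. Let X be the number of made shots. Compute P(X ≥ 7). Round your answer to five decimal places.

X ~ Binomial(11, 0.69); P(X ≥ 7) = Σ C(11,k) p^k (1−p)^(11−k) over k:
  k=7: C(11,7)·0.69^7·0.31^4 = 0.2269365
  k=8: C(11,8)·0.69^8·0.31^3 = 0.2525584
  k=9: C(11,9)·0.69^9·0.31^2 = 0.1873820
  k=10: C(11,10)·0.69^10·0.31^1 = 0.0834152
  k=11: C(11,11)·0.69^11·0.31^0 = 0.0168787
Total = 0.7671708

0.76717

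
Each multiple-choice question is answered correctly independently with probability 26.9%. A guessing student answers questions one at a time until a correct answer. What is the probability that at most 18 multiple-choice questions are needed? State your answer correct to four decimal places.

0.9964

Y = number of multiple-choice questions to the first success; geometric, p = 0.269.
P(Y ≤ 18) = 1 − (1−p)^18 = 1 − 0.003552 = 0.996448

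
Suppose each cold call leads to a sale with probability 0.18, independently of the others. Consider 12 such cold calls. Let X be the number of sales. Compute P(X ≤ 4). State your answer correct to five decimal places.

0.95107

X ~ Binomial(12, 0.18); P(X ≤ 4) = Σ C(12,k) p^k (1−p)^(12−k) over k:
  k=0: C(12,0)·0.18^0·0.82^12 = 0.0924201
  k=1: C(12,1)·0.18^1·0.82^11 = 0.2434480
  k=2: C(12,2)·0.18^2·0.82^10 = 0.2939189
  k=3: C(12,3)·0.18^3·0.82^9 = 0.2150626
  k=4: C(12,4)·0.18^4·0.82^8 = 0.1062199
Total = 0.9510694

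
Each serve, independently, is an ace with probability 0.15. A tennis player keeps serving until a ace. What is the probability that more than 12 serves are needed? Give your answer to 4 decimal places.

0.1422

Y = number of serves to the first success; geometric, p = 0.15.
P(Y > 12) = P(first 12 all fail) = (1−p)^12 = 0.142242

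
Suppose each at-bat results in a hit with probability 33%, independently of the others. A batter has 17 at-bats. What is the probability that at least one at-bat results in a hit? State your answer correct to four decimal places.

0.9989

P(at least one) = 1 − P(none) = 1 − (1 − 0.33)^17
= 1 − 0.001105 = 0.998895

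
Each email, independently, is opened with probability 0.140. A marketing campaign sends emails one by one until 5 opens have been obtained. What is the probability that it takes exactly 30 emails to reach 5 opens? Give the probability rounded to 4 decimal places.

Y = trial on which the fifth success occurs; negative binomial, r=5, p=0.14.
P(Y=30) = C(29,4) · p^5 · (1−p)^25
= 23751 · 5.3782e-05 · 0.023039 = 0.029430

0.0294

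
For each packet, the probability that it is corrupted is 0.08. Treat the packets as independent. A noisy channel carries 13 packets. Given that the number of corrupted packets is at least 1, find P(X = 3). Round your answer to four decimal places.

0.0961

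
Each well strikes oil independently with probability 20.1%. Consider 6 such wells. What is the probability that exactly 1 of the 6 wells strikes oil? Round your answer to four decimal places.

X ~ Binomial(n=6, p=0.201).
P(X=1) = C(6,1) · p^1 · (1−p)^5
= 6 · 0.201 · 0.32564 = 0.392718

0.3927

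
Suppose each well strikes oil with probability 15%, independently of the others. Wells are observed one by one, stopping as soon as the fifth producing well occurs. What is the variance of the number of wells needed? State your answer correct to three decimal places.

Y = total wells until the fifth success; negative binomial with r=5, p=0.15.
Var(Y) = r(1−p)/p² = 5·0.85 / 0.15² = 188.88889

188.889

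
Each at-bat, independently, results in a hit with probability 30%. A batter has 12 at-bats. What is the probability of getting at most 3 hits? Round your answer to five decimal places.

X ~ Binomial(12, 0.30); P(X ≤ 3) = Σ C(12,k) p^k (1−p)^(12−k) over k:
  k=0: C(12,0)·0.30^0·0.70^12 = 0.0138413
  k=1: C(12,1)·0.30^1·0.70^11 = 0.0711838
  k=2: C(12,2)·0.30^2·0.70^10 = 0.1677903
  k=3: C(12,3)·0.30^3·0.70^9 = 0.2397004
Total = 0.4925158

0.49252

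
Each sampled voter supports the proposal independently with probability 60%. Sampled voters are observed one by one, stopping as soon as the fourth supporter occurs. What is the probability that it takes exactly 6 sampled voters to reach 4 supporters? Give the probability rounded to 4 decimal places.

0.2074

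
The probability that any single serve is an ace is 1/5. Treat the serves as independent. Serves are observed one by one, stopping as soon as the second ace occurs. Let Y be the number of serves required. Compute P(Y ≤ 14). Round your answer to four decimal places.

0.8021

Finishing within 14 serves ⇔ at least 2 successes in the first 14. With X ~ Binomial(14, 0.20), P(Y ≤ 14) = 1 − P(X ≤ 1).
  k=0: C(14,0)·0.20^0·0.80^14 = 0.043980
  k=1: C(14,1)·0.20^1·0.80^13 = 0.153932
1 − 0.197912 = 0.802088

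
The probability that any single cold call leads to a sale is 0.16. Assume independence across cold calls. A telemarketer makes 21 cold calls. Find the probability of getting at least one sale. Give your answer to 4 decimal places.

P(at least one) = 1 − P(none) = 1 − (1 − 0.16)^21
= 1 − 0.025696 = 0.974304

0.9743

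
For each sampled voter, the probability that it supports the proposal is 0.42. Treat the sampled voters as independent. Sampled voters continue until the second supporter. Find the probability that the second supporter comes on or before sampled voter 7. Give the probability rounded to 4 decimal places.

0.8660

Finishing within 7 sampled voters ⇔ at least 2 successes in the first 7. With X ~ Binomial(7, 0.42), P(Y ≤ 7) = 1 − P(X ≤ 1).
  k=0: C(7,0)·0.42^0·0.58^7 = 0.022080
  k=1: C(7,1)·0.42^1·0.58^6 = 0.111922
1 − 0.134002 = 0.865998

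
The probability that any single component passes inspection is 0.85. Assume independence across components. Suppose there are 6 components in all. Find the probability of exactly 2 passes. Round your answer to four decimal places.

X ~ Binomial(n=6, p=0.85).
P(X=2) = C(6,2) · p^2 · (1−p)^4
= 15 · 0.7225 · 0.00050625 = 0.005486

0.0055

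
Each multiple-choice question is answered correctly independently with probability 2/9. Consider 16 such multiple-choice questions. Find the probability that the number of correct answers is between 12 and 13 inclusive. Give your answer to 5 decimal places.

0.00001

X ~ Binomial(16, 0.222222); P(12 ≤ X ≤ 13) = Σ C(16,k) p^k (1−p)^(16−k) over k:
  k=12: C(16,12)·0.222222^12·0.777778^4 = 0.0000097
  k=13: C(16,13)·0.222222^13·0.777778^3 = 0.0000008
Total = 0.0000105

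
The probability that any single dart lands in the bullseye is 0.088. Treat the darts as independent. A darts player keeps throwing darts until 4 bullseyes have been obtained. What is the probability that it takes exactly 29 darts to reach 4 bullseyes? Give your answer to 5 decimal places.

Y = trial on which the fourth success occurs; negative binomial, r=4, p=0.088.
P(Y=29) = C(28,3) · p^4 · (1−p)^25
= 3276 · 5.997e-05 · 0.09997 = 0.0196402

0.01964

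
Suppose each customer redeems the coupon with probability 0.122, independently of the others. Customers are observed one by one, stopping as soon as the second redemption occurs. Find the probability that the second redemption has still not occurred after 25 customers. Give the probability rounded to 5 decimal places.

Needing more than 25 customers ⇔ fewer than 2 successes in the first 25. With X ~ Binomial(25, 0.122), P(Y > 25) = P(X ≤ 1).
  k=0: C(25,0)·0.122^0·0.878^25 = 0.0386690
  k=1: C(25,1)·0.122^1·0.878^24 = 0.1343285
P(X ≤ 1) = 0.1729975

0.17300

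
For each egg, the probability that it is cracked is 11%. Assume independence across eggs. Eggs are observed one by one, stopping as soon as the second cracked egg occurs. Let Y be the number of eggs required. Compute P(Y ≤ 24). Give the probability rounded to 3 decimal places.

0.758

Finishing within 24 eggs ⇔ at least 2 successes in the first 24. With X ~ Binomial(24, 0.11), P(Y ≤ 24) = 1 − P(X ≤ 1).
  k=0: C(24,0)·0.11^0·0.89^24 = 0.06100
  k=1: C(24,1)·0.11^1·0.89^23 = 0.18096
1 − 0.24196 = 0.75804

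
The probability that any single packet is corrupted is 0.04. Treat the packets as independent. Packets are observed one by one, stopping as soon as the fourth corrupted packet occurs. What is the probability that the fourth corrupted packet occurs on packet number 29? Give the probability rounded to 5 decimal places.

0.00302

Y = trial on which the fourth success occurs; negative binomial, r=4, p=0.04.
P(Y=29) = C(28,3) · p^4 · (1−p)^25
= 3276 · 2.56e-06 · 0.3604 = 0.0030225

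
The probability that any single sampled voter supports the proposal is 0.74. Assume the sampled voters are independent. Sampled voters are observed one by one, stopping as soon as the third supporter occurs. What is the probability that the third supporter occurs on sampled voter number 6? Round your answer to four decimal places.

Y = trial on which the third success occurs; negative binomial, r=3, p=0.74.
P(Y=6) = C(5,2) · p^3 · (1−p)^3
= 10 · 0.40522 · 0.017576 = 0.071222

0.0712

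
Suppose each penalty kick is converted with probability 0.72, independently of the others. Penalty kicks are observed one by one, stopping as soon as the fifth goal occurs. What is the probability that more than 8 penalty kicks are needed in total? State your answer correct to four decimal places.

0.1594

Needing more than 8 penalty kicks ⇔ fewer than 5 successes in the first 8. With X ~ Binomial(8, 0.72), P(Y > 8) = P(X ≤ 4).
  k=0: C(8,0)·0.72^0·0.28^8 = 0.000038
  k=1: C(8,1)·0.72^1·0.28^7 = 0.000777
  k=2: C(8,2)·0.72^2·0.28^6 = 0.006995
  k=3: C(8,3)·0.72^3·0.28^5 = 0.035973
  k=4: C(8,4)·0.72^4·0.28^4 = 0.115627
P(X ≤ 4) = 0.159410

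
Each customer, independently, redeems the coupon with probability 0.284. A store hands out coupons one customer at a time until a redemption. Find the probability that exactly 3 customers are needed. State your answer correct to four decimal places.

Geometric (trials to first success), p = 0.284.
P(Y = 3) = (1−p)^2 · p = 0.51266 · 0.284 = 0.145594

0.1456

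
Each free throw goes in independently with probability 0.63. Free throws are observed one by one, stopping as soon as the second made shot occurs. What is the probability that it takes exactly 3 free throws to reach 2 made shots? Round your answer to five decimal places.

Y = trial on which the second success occurs; negative binomial, r=2, p=0.63.
P(Y=3) = C(2,1) · p^2 · (1−p)^1
= 2 · 0.3969 · 0.37 = 0.2937060

0.29371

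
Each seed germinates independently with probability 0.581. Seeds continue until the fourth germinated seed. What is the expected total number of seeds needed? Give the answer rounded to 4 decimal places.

6.8847

Y = total seeds until the fourth success; negative binomial with r=4, p=0.581.
E[Y] = r / p = 4 / 0.581 = 6.884682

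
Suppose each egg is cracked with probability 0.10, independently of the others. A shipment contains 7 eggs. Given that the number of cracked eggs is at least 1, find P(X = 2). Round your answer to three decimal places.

0.238

X ~ Binomial(7, 0.10). Want P(X=2 | X≥1) = P(X=2) / P(X≥1).
P(X=2) = C(7,2)·0.10^2·0.90^5 = 0.12400
P(X≥1) = 1 − 0.47830 = 0.52170
Ratio = 0.12400 / 0.52170 = 0.23769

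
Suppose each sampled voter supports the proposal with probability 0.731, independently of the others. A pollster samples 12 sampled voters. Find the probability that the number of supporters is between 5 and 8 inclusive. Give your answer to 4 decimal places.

0.4060

X ~ Binomial(12, 0.731); P(5 ≤ X ≤ 8) = Σ C(12,k) p^k (1−p)^(12−k) over k:
  k=5: C(12,5)·0.731^5·0.269^7 = 0.016849
  k=6: C(12,6)·0.731^6·0.269^6 = 0.053418
  k=7: C(12,7)·0.731^7·0.269^5 = 0.124425
  k=8: C(12,8)·0.731^8·0.269^4 = 0.211326
Total = 0.406019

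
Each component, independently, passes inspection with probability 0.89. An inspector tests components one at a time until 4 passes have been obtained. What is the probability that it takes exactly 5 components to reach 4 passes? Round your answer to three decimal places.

0.276

Y = trial on which the fourth success occurs; negative binomial, r=4, p=0.89.
P(Y=5) = C(4,3) · p^4 · (1−p)^1
= 4 · 0.62742 · 0.11 = 0.27607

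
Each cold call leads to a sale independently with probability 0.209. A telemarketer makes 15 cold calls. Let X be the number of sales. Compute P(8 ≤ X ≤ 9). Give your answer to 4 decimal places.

0.0055

X ~ Binomial(15, 0.209); P(8 ≤ X ≤ 9) = Σ C(15,k) p^k (1−p)^(15−k) over k:
  k=8: C(15,8)·0.209^8·0.791^7 = 0.004539
  k=9: C(15,9)·0.209^9·0.791^6 = 0.000933
Total = 0.005472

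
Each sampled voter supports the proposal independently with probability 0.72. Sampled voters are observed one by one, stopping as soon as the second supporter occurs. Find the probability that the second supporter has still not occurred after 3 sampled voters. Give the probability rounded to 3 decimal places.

0.191

Needing more than 3 sampled voters ⇔ fewer than 2 successes in the first 3. With X ~ Binomial(3, 0.72), P(Y > 3) = P(X ≤ 1).
  k=0: C(3,0)·0.72^0·0.28^3 = 0.02195
  k=1: C(3,1)·0.72^1·0.28^2 = 0.16934
P(X ≤ 1) = 0.19130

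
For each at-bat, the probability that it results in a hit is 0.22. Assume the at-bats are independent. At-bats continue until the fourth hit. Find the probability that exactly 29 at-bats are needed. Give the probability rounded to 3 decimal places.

Y = trial on which the fourth success occurs; negative binomial, r=4, p=0.22.
P(Y=29) = C(28,3) · p^4 · (1−p)^25
= 3276 · 0.0023426 · 0.0020062 = 0.01540

0.015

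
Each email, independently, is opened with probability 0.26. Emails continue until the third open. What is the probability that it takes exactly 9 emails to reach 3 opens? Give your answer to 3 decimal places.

0.081

Y = trial on which the third success occurs; negative binomial, r=3, p=0.26.
P(Y=9) = C(8,2) · p^3 · (1−p)^6
= 28 · 0.017576 · 0.16421 = 0.08081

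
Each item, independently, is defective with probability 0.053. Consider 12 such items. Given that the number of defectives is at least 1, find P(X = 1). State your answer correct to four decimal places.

X ~ Binomial(12, 0.053). Want P(X=1 | X≥1) = P(X=1) / P(X≥1).
P(X=1) = C(12,1)·0.053^1·0.947^11 = 0.349387
P(X≥1) = 1 − 0.520235 = 0.479765
Ratio = 0.349387 / 0.479765 = 0.728247

0.7282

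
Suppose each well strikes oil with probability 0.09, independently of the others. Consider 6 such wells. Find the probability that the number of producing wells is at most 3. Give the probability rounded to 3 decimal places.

X ~ Binomial(6, 0.09); P(X ≤ 3) = Σ C(6,k) p^k (1−p)^(6−k) over k:
  k=0: C(6,0)·0.09^0·0.91^6 = 0.56787
  k=1: C(6,1)·0.09^1·0.91^5 = 0.33698
  k=2: C(6,2)·0.09^2·0.91^4 = 0.08332
  k=3: C(6,3)·0.09^3·0.91^3 = 0.01099
Total = 0.99915

0.999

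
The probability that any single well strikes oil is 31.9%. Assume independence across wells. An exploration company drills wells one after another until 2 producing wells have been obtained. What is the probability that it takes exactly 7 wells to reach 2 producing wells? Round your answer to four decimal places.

Y = trial on which the second success occurs; negative binomial, r=2, p=0.319.
P(Y=7) = C(6,1) · p^2 · (1−p)^5
= 6 · 0.10176 · 0.14647 = 0.089427

0.0894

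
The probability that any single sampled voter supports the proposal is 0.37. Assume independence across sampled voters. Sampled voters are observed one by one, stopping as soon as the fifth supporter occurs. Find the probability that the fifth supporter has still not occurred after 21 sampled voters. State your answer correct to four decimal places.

0.0652

Needing more than 21 sampled voters ⇔ fewer than 5 successes in the first 21. With X ~ Binomial(21, 0.37), P(Y > 21) = P(X ≤ 4).
  k=0: C(21,0)·0.37^0·0.63^21 = 0.000061
  k=1: C(21,1)·0.37^1·0.63^20 = 0.000754
  k=2: C(21,2)·0.37^2·0.63^19 = 0.004427
  k=3: C(21,3)·0.37^3·0.63^18 = 0.016466
  k=4: C(21,4)·0.37^4·0.63^17 = 0.043517
P(X ≤ 4) = 0.065225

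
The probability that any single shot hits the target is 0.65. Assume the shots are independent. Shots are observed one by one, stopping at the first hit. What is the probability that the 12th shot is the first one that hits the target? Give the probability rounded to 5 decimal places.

Geometric (trials to first success), p = 0.65.
P(Y = 12) = (1−p)^11 · p = 9.6549e-06 · 0.65 = 0.0000063

0.00001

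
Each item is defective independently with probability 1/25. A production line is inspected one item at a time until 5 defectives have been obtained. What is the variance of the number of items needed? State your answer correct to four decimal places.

Y = total items until the fifth success; negative binomial with r=5, p=0.04.
Var(Y) = r(1−p)/p² = 5·0.96 / 0.04² = 3000.000000

3000.0000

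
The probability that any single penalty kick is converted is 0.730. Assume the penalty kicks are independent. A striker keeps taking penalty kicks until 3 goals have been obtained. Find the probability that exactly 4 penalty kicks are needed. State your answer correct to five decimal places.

0.31510

Y = trial on which the third success occurs; negative binomial, r=3, p=0.73.
P(Y=4) = C(3,2) · p^3 · (1−p)^1
= 3 · 0.38902 · 0.27 = 0.3151038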